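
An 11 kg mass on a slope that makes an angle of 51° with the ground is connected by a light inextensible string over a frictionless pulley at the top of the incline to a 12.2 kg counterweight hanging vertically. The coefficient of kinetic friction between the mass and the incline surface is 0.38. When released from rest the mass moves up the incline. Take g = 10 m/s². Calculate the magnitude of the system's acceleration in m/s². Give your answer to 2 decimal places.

For the mass on the incline: the weight component along the slope is m₁g sin 51° = 11 × 10 × 0.7771 = 85.481 N and the normal force is N = m₁g cos 51° = 69.225 N.
Kinetic friction opposes the mass's motion up the incline: f = μN = 0.38 × 69.225 = 26.305 N acting down the slope.
Newton's second law for the mass (up-slope positive): T − 85.481 − 26.305 = 11 a. For the hanging counterweight (downward positive): 12.2 × 10 − T = 12.2 a.
Adding the two equations eliminates T: 10.214 = 23.2 a, so a = 0.4403 m/s².

0.44 m/s²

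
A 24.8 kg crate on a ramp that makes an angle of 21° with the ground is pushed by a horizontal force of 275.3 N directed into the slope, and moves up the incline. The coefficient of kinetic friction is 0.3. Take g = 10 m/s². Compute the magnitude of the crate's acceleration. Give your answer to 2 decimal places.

The horizontal push has components F cos 21° = 275.3 × 0.9336 = 257.020 N up the incline and F sin 21° = 275.3 × 0.3584 = 98.668 N pressing into the surface.
The normal force is therefore N = mg cos 21° + F sin 21° = 231.533 + 98.668 = 330.201 N, and kinetic friction down the slope is μN = 0.3 × 330.201 = 99.060 N.
Along the incline: F cos 21° − mg sin 21° − μN = ma, so 257.020 − 88.883 − 99.060 = 24.8 a, giving a = 2.7854 m/s².

2.79 m/s²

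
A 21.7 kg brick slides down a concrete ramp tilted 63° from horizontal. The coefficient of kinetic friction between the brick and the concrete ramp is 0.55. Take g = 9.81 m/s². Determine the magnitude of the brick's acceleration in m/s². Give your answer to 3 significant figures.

Resolving the weight along the incline: the component pulling the brick down the slope is mg sin 63° = 21.7 × 9.81 × 0.8910 = 189.673 N, and the normal force is N = mg cos 63° = 21.7 × 9.81 × 0.4540 = 96.646 N.
Kinetic friction acts up the slope with magnitude f = μN = 0.55 × 96.646 = 53.155 N.
Net force along the incline is 189.673 − 53.155 = 136.518 N, so a = 136.518 / 21.7 = 6.2912 m/s².

6.29 m/s²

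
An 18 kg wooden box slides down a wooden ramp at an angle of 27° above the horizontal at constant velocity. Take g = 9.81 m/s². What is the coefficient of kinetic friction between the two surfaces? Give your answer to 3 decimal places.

0.510

At constant velocity the net force along the incline is zero: mg sin 27° = μ mg cos 27°.
So μ = tan 27° = 0.4540 / 0.8910 = 0.5095.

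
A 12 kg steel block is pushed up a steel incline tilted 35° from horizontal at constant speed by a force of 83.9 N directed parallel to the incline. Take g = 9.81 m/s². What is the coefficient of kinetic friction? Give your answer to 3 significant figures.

At constant speed ΣF = 0 along the incline. The applied 83.9 N acts up the slope; the weight component mg sin 35° = 67.521 N and kinetic friction μN both act down the slope.
So 83.9 = 67.521 + μ × 96.431, giving μ = (83.9 − 67.521) / 96.431 = 0.1699.

0.170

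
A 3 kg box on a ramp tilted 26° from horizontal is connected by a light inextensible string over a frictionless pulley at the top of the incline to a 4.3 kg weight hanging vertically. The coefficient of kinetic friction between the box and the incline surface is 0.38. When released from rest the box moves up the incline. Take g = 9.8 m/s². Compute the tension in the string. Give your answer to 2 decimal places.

30.82 N

For the box on the incline: the weight component along the slope is m₁g sin 26° = 3 × 9.8 × 0.4384 = 12.889 N and the normal force is N = m₁g cos 26° = 26.425 N.
Kinetic friction opposes the box's motion up the incline: f = μN = 0.38 × 26.425 = 10.042 N acting down the slope.
Newton's second law for the box (up-slope positive): T − 12.889 − 10.042 = 3 a. For the hanging weight (downward positive): 4.3 × 9.8 − T = 4.3 a.
Adding the two equations eliminates T: 19.209 = 7.3 a, so a = 2.6314 m/s².
Then from the hanging weight's equation, T = 4.3 × (9.8 − 2.6314) = 30.825 N.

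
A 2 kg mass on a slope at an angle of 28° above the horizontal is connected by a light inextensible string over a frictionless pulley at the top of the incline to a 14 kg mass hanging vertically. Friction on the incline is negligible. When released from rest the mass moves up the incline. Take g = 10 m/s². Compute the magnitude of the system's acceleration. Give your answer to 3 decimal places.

For the mass on the incline: the weight component along the slope is m₁g sin 28° = 2 × 10 × 0.4695 = 9.390 N and the normal force is N = m₁g cos 28° = 17.659 N.
Newton's second law for the mass (up-slope positive): T − 9.390 = 2 a. For the hanging mass (downward positive): 14 × 10 − T = 14 a.
Adding the two equations eliminates T: 130.610 = 16 a, so a = 8.1631 m/s².

8.163 m/s²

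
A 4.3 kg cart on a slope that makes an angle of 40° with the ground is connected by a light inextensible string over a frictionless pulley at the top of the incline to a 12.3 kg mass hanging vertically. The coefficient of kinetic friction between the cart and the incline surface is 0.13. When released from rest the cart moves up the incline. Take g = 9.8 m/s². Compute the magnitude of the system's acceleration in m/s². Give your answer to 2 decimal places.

For the cart on the incline: the weight component along the slope is m₁g sin 40° = 4.3 × 9.8 × 0.6428 = 27.088 N and the normal force is N = m₁g cos 40° = 32.281 N.
Kinetic friction opposes the cart's motion up the incline: f = μN = 0.13 × 32.281 = 4.197 N acting down the slope.
Newton's second law for the cart (up-slope positive): T − 27.088 − 4.197 = 4.3 a. For the hanging mass (downward positive): 12.3 × 9.8 − T = 12.3 a.
Adding the two equations eliminates T: 89.255 = 16.6 a, so a = 5.3768 m/s².

5.38 m/s²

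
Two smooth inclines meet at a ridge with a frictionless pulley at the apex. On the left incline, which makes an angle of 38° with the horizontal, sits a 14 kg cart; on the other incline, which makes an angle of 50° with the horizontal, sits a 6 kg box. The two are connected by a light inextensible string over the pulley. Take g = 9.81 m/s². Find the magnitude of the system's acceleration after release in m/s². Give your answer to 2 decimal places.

Resolve each weight along its own incline: the 14 kg mass has component 14 × 9.81 × sin 38° = 84.555 N down its slope, and the 6 kg mass has 6 × 9.81 × sin 50° = 45.089 N down its slope.
The 14 kg side's 84.555 N exceeds the other side's 45.089 N, so that mass slides down and the 6 kg mass slides up. Taking that direction as positive, Newton's second law for the whole system gives 84.555 − 45.089 = (14 + 6) a, so a = 39.466 / 20 = 1.9733 m/s².

1.97 m/s²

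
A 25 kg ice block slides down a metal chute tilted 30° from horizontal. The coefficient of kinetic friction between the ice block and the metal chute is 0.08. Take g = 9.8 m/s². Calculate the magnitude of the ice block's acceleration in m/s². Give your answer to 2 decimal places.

4.22 m/s²

Resolving the weight along the incline: the component pulling the ice block down the slope is mg sin 30° = 25 × 9.8 × 0.5000 = 122.500 N, and the normal force is N = mg cos 30° = 25 × 9.8 × 0.8660 = 212.170 N.
Kinetic friction acts up the slope with magnitude f = μN = 0.08 × 212.170 = 16.974 N.
Net force along the incline is 122.500 − 16.974 = 105.526 N, so a = 105.526 / 25 = 4.2210 m/s².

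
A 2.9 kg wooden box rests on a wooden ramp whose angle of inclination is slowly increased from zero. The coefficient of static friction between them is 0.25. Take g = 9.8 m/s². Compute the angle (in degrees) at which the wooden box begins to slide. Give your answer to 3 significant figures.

14.0°

At the threshold of sliding, static friction is at its maximum μ_s N and exactly balances the weight component along the incline: mg sin θ = μ_s mg cos θ.
Hence tan θ = μ_s = 0.25, so θ = arctan(0.25) = 14.0362°.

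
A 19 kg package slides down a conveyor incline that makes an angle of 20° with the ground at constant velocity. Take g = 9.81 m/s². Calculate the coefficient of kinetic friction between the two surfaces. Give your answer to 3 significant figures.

At constant velocity the net force along the incline is zero: mg sin 20° = μ mg cos 20°.
So μ = tan 20° = 0.3420 / 0.9397 = 0.3639.

0.364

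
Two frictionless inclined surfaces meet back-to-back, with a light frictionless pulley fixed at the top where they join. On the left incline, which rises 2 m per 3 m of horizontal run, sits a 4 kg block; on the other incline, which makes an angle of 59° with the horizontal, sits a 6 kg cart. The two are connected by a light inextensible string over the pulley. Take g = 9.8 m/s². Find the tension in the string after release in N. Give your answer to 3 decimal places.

Resolve each weight along its own incline: the 4 kg mass has component 4 × 9.8 × sin 33.69° = 21.744 N down its slope, and the 6 kg mass has 6 × 9.8 × sin 59° = 50.401 N down its slope.
The 6 kg side's 50.401 N exceeds the other side's 21.744 N, so that mass slides down and the 4 kg mass slides up. Taking that direction as positive, Newton's second law for the whole system gives 50.401 − 21.744 = (4 + 6) a, so a = 28.657 / 10 = 2.8657 m/s².
For the 4 kg mass (up-slope positive): T − 21.744 = 4 × 2.8657, so T = 33.207 N.

33.207 N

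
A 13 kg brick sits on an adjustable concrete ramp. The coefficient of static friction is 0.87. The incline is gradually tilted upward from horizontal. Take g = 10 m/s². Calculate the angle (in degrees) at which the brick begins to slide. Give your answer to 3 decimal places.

At the threshold of sliding, static friction is at its maximum μ_s N and exactly balances the weight component along the incline: mg sin θ = μ_s mg cos θ.
Hence tan θ = μ_s = 0.87, so θ = arctan(0.87) = 41.0233°.

41.023°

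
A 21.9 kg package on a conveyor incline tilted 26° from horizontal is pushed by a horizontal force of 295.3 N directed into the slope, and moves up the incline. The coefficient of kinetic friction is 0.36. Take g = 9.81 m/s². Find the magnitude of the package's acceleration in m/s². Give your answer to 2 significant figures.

2.5 m/s²

The horizontal push has components F cos 26° = 295.3 × 0.8988 = 265.416 N up the incline and F sin 26° = 295.3 × 0.4384 = 129.460 N pressing into the surface.
The normal force is therefore N = mg cos 26° + F sin 26° = 193.097 + 129.460 = 322.557 N, and kinetic friction down the slope is μN = 0.36 × 322.557 = 116.121 N.
Along the incline: F cos 26° − mg sin 26° − μN = ma, so 265.416 − 94.185 − 116.121 = 21.9 a, giving a = 2.5164 m/s².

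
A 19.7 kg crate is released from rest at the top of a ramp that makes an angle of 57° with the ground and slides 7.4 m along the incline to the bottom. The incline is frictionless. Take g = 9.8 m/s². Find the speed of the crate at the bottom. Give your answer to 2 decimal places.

11.03 m/s

The weight component along the incline is mg sin 57° = 161.914 N and the normal force is N = mg cos 57° = 105.148 N.
With no friction, a = g sin 57° = 8.2190 m/s².
Starting from rest over a distance of 7.4 m, v² = 2aL = 2 × 8.2190 × 7.4 = 121.6412, so v = 11.0291 m/s.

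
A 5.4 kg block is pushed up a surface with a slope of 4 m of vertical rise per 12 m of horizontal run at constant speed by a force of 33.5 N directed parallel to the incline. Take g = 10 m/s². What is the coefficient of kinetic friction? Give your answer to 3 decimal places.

0.321

At constant speed ΣF = 0 along the incline. The applied 33.5 N acts up the slope; the weight component mg sin 18.43° = 17.076 N and kinetic friction μN both act down the slope.
So 33.5 = 17.076 + μ × 51.229, giving μ = (33.5 − 17.076) / 51.229 = 0.3206.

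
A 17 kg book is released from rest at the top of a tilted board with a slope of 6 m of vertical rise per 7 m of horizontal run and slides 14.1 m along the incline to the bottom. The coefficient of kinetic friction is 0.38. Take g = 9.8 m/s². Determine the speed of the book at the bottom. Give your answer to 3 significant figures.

The weight component along the incline is mg sin 40.60° = 108.422 N and the normal force is N = mg cos 40.60° = 126.492 N.
Friction up the slope is f = μN = 0.38 × 126.492 = 48.067 N, so the net downslope force is 108.422 − 48.067 = 60.355 N and a = 60.355 / 17 = 3.5503 m/s².
Starting from rest over a distance of 14.1 m, v² = 2aL = 2 × 3.5503 × 14.1 = 100.1185, so v = 10.0059 m/s.

10.0 m/s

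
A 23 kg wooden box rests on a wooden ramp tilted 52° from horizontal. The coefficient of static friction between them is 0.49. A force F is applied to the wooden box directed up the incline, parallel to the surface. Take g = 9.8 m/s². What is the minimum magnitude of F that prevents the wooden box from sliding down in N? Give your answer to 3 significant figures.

110 N

The normal force is N = mg cos 52° = 138.770 N. With F at its minimum the wooden box is on the verge of sliding down, so static friction is at its maximum μ_s N = 0.49 × 138.770 = 67.997 N and acts up the slope.
Equilibrium along the incline: F + μ_s N = mg sin 52°, so F = 177.618 − 67.997 = 109.621 N.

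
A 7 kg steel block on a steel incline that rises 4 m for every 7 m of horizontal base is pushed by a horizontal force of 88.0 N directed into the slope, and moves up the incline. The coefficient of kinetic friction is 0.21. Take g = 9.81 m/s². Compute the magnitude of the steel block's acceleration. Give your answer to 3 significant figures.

2.95 m/s²

The horizontal push has components F cos 29.74° = 88.0 × 0.8682 = 76.402 N up the incline and F sin 29.74° = 88.0 × 0.4961 = 43.657 N pressing into the surface.
The normal force is therefore N = mg cos 29.74° + F sin 29.74° = 59.619 + 43.657 = 103.276 N, and kinetic friction down the slope is μN = 0.21 × 103.276 = 21.688 N.
Along the incline: F cos 29.74° − mg sin 29.74° − μN = ma, so 76.402 − 34.067 − 21.688 = 7 a, giving a = 2.9496 m/s².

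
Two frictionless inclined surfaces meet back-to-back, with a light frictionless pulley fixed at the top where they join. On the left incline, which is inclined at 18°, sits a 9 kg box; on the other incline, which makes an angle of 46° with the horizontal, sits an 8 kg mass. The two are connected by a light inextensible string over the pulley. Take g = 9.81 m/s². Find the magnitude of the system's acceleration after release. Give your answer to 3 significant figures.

1.72 m/s²

Resolve each weight along its own incline: the 9 kg mass has component 9 × 9.81 × sin 18° = 27.283 N down its slope, and the 8 kg mass has 8 × 9.81 × sin 46° = 56.454 N down its slope.
The 8 kg side's 56.454 N exceeds the other side's 27.283 N, so that mass slides down and the 9 kg mass slides up. Taking that direction as positive, Newton's second law for the whole system gives 56.454 − 27.283 = (9 + 8) a, so a = 29.171 / 17 = 1.7159 m/s².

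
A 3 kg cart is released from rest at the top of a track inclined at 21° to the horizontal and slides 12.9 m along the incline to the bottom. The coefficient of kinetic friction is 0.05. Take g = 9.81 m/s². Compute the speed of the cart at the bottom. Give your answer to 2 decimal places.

The weight component along the incline is mg sin 21° = 10.547 N and the normal force is N = mg cos 21° = 27.475 N.
Friction up the slope is f = μN = 0.05 × 27.475 = 1.374 N, so the net downslope force is 10.547 − 1.374 = 9.173 N and a = 9.173 / 3 = 3.0577 m/s².
Starting from rest over a distance of 12.9 m, v² = 2aL = 2 × 3.0577 × 12.9 = 78.8887, so v = 8.8819 m/s.

8.88 m/s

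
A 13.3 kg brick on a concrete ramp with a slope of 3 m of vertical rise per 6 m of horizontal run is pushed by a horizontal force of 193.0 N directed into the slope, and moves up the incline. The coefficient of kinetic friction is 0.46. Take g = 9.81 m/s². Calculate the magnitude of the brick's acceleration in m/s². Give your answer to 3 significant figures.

The horizontal push has components F cos 26.57° = 193.0 × 0.8944 = 172.619 N up the incline and F sin 26.57° = 193.0 × 0.4472 = 86.310 N pressing into the surface.
The normal force is therefore N = mg cos 26.57° + F sin 26.57° = 116.695 + 86.310 = 203.005 N, and kinetic friction down the slope is μN = 0.46 × 203.005 = 93.382 N.
Along the incline: F cos 26.57° − mg sin 26.57° − μN = ma, so 172.619 − 58.348 − 93.382 = 13.3 a, giving a = 1.5706 m/s².

1.57 m/s²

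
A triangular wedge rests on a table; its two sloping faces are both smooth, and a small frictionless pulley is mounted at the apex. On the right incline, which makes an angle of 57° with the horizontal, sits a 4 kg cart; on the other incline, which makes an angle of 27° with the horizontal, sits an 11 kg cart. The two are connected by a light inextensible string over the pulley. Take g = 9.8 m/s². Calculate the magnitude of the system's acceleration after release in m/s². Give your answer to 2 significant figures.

1.1 m/s²

Resolve each weight along its own incline: the 4 kg mass has component 4 × 9.8 × sin 57° = 32.876 N down its slope, and the 11 kg mass has 11 × 9.8 × sin 27° = 48.940 N down its slope.
The 11 kg side's 48.940 N exceeds the other side's 32.876 N, so that mass slides down and the 4 kg mass slides up. Taking that direction as positive, Newton's second law for the whole system gives 48.940 − 32.876 = (4 + 11) a, so a = 16.064 / 15 = 1.0709 m/s².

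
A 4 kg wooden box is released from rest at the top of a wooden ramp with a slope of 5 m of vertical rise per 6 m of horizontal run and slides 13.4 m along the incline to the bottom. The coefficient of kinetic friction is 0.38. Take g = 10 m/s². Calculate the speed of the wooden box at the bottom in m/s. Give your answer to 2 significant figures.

9.7 m/s

The weight component along the incline is mg sin 39.81° = 25.607 N and the normal force is N = mg cos 39.81° = 30.729 N.
Friction up the slope is f = μN = 0.38 × 30.729 = 11.677 N, so the net downslope force is 25.607 − 11.677 = 13.930 N and a = 13.930 / 4 = 3.4825 m/s².
Starting from rest over a distance of 13.4 m, v² = 2aL = 2 × 3.4825 × 13.4 = 93.3310, so v = 9.6608 m/s.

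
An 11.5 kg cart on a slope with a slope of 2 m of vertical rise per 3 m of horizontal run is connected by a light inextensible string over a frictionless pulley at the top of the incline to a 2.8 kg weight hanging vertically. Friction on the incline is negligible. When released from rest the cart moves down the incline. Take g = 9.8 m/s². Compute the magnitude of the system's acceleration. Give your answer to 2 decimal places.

For the cart on the incline: the weight component along the slope is m₁g sin 33.69° = 11.5 × 9.8 × 0.5547 = 62.515 N and the normal force is N = m₁g cos 33.69° = 93.772 N.
Newton's second law for the cart (down-slope positive): 62.515 − T = 11.5 a. For the hanging weight (upward positive): T − 2.8 × 9.8 = 2.8 a.
Adding the two equations eliminates T: 35.075 = 14.3 a, so a = 2.4528 m/s².

2.45 m/s²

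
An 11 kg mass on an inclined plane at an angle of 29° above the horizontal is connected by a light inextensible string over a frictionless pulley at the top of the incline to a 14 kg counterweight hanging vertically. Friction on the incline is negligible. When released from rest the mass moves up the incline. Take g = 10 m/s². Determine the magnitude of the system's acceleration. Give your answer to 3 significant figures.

3.47 m/s²

For the mass on the incline: the weight component along the slope is m₁g sin 29° = 11 × 10 × 0.4848 = 53.328 N and the normal force is N = m₁g cos 29° = 96.208 N.
Newton's second law for the mass (up-slope positive): T − 53.328 = 11 a. For the hanging counterweight (downward positive): 14 × 10 − T = 14 a.
Adding the two equations eliminates T: 86.672 = 25 a, so a = 3.4669 m/s².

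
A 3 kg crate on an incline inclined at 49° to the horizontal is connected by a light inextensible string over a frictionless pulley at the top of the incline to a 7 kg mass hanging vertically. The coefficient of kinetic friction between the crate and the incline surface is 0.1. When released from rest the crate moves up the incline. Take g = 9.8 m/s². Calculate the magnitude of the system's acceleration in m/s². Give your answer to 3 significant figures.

For the crate on the incline: the weight component along the slope is m₁g sin 49° = 3 × 9.8 × 0.7547 = 22.188 N and the normal force is N = m₁g cos 49° = 19.288 N.
Kinetic friction opposes the crate's motion up the incline: f = μN = 0.1 × 19.288 = 1.929 N acting down the slope.
Newton's second law for the crate (up-slope positive): T − 22.188 − 1.929 = 3 a. For the hanging mass (downward positive): 7 × 9.8 − T = 7 a.
Adding the two equations eliminates T: 44.483 = 10 a, so a = 4.4483 m/s².

4.45 m/s²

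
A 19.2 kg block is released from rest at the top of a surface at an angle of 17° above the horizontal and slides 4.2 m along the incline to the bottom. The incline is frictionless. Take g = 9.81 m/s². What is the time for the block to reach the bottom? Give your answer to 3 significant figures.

The weight component along the incline is mg sin 17° = 55.069 N and the normal force is N = mg cos 17° = 180.122 N.
With no friction, a = g sin 17° = 2.8682 m/s².
Starting from rest, L = ½at², so t = √(2L/a) = √(2 × 4.2 / 2.8682) = 1.7113 s.

1.71 s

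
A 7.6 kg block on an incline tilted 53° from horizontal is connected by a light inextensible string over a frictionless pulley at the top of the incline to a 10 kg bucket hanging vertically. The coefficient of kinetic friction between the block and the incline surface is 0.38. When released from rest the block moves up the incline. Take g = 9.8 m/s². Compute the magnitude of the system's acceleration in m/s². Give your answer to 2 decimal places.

For the block on the incline: the weight component along the slope is m₁g sin 53° = 7.6 × 9.8 × 0.7986 = 59.480 N and the normal force is N = m₁g cos 53° = 44.823 N.
Kinetic friction opposes the block's motion up the incline: f = μN = 0.38 × 44.823 = 17.033 N acting down the slope.
Newton's second law for the block (up-slope positive): T − 59.480 − 17.033 = 7.6 a. For the hanging bucket (downward positive): 10 × 9.8 − T = 10 a.
Adding the two equations eliminates T: 21.487 = 17.6 a, so a = 1.2209 m/s².

1.22 m/s²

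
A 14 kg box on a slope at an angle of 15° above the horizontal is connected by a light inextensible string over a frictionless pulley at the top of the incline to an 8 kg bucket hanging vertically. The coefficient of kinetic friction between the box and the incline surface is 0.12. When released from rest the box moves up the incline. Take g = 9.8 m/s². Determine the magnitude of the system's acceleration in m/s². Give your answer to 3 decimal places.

1.227 m/s²

For the box on the incline: the weight component along the slope is m₁g sin 15° = 14 × 9.8 × 0.2588 = 35.507 N and the normal force is N = m₁g cos 15° = 132.525 N.
Kinetic friction opposes the box's motion up the incline: f = μN = 0.12 × 132.525 = 15.903 N acting down the slope.
Newton's second law for the box (up-slope positive): T − 35.507 − 15.903 = 14 a. For the hanging bucket (downward positive): 8 × 9.8 − T = 8 a.
Adding the two equations eliminates T: 26.990 = 22 a, so a = 1.2268 m/s².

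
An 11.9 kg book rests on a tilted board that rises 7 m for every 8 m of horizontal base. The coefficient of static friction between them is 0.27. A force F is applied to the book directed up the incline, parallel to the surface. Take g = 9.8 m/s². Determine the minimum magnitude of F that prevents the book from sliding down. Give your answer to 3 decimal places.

53.098 N

The normal force is N = mg cos 41.19° = 87.765 N. With F at its minimum the book is on the verge of sliding down, so static friction is at its maximum μ_s N = 0.27 × 87.765 = 23.697 N and acts up the slope.
Equilibrium along the incline: F + μ_s N = mg sin 41.19°, so F = 76.795 − 23.697 = 53.098 N.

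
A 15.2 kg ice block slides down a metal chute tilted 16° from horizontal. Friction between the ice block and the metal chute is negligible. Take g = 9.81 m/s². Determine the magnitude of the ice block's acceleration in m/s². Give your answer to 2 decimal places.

2.70 m/s²

Resolving the weight along the incline: the component pulling the ice block down the slope is mg sin 16° = 15.2 × 9.81 × 0.2756 = 41.095 N, and the normal force is N = mg cos 16° = 15.2 × 9.81 × 0.9613 = 143.341 N.
With no friction the net force along the incline is 41.095 N, so a = g sin 16° = 41.095 / 15.2 = 2.7036 m/s².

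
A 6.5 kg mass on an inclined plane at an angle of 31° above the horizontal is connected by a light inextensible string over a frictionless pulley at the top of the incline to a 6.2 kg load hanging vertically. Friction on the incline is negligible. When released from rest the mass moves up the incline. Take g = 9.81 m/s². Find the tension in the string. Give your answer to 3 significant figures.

47.2 N

For the mass on the incline: the weight component along the slope is m₁g sin 31° = 6.5 × 9.81 × 0.5150 = 32.839 N and the normal force is N = m₁g cos 31° = 54.657 N.
Newton's second law for the mass (up-slope positive): T − 32.839 = 6.5 a. For the hanging load (downward positive): 6.2 × 9.81 − T = 6.2 a.
Adding the two equations eliminates T: 27.983 = 12.7 a, so a = 2.2034 m/s².
Then from the hanging load's equation, T = 6.2 × (9.81 − 2.2034) = 47.161 N.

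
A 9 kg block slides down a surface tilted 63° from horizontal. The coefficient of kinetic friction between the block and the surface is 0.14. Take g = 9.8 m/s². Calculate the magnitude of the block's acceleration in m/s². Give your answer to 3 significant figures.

8.11 m/s²

Resolving the weight along the incline: the component pulling the block down the slope is mg sin 63° = 9 × 9.8 × 0.8910 = 78.586 N, and the normal force is N = mg cos 63° = 9 × 9.8 × 0.4540 = 40.043 N.
Kinetic friction acts up the slope with magnitude f = μN = 0.14 × 40.043 = 5.606 N.
Net force along the incline is 78.586 − 5.606 = 72.980 N, so a = 72.980 / 9 = 8.1089 m/s².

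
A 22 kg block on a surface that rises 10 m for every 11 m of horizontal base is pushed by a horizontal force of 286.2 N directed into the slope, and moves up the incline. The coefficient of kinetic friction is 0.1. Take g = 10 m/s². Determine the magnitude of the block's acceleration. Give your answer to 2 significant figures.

The horizontal push has components F cos 42.27° = 286.2 × 0.7399 = 211.759 N up the incline and F sin 42.27° = 286.2 × 0.6727 = 192.527 N pressing into the surface.
The normal force is therefore N = mg cos 42.27° + F sin 42.27° = 162.778 + 192.527 = 355.305 N, and kinetic friction down the slope is μN = 0.1 × 355.305 = 35.531 N.
Along the incline: F cos 42.27° − mg sin 42.27° − μN = ma, so 211.759 − 147.994 − 35.531 = 22 a, giving a = 1.2834 m/s².

1.3 m/s²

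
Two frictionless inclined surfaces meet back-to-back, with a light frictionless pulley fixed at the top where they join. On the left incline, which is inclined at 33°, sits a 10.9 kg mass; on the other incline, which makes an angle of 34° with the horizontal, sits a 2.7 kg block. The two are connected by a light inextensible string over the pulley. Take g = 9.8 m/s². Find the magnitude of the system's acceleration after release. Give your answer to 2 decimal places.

Resolve each weight along its own incline: the 10.9 kg mass has component 10.9 × 9.8 × sin 33° = 58.178 N down its slope, and the 2.7 kg mass has 2.7 × 9.8 × sin 34° = 14.796 N down its slope.
The 10.9 kg side's 58.178 N exceeds the other side's 14.796 N, so that mass slides down and the 2.7 kg mass slides up. Taking that direction as positive, Newton's second law for the whole system gives 58.178 − 14.796 = (10.9 + 2.7) a, so a = 43.382 / 13.6 = 3.1899 m/s².

3.19 m/s²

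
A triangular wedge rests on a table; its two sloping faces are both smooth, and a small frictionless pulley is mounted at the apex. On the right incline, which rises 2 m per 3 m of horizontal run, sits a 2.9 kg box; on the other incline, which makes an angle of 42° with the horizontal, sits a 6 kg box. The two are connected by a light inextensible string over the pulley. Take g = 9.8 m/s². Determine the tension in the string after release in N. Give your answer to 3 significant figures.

23.4 N

Resolve each weight along its own incline: the 2.9 kg mass has component 2.9 × 9.8 × sin 33.69° = 15.765 N down its slope, and the 6 kg mass has 6 × 9.8 × sin 42° = 39.345 N down its slope.
The 6 kg side's 39.345 N exceeds the other side's 15.765 N, so that mass slides down and the 2.9 kg mass slides up. Taking that direction as positive, Newton's second law for the whole system gives 39.345 − 15.765 = (2.9 + 6) a, so a = 23.580 / 8.9 = 2.6494 m/s².
For the 2.9 kg mass (up-slope positive): T − 15.765 = 2.9 × 2.6494, so T = 23.448 N.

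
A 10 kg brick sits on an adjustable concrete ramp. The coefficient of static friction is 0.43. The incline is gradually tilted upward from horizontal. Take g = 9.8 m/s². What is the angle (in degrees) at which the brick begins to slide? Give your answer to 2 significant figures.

At the threshold of sliding, static friction is at its maximum μ_s N and exactly balances the weight component along the incline: mg sin θ = μ_s mg cos θ.
Hence tan θ = μ_s = 0.43, so θ = arctan(0.43) = 23.2677°.

23°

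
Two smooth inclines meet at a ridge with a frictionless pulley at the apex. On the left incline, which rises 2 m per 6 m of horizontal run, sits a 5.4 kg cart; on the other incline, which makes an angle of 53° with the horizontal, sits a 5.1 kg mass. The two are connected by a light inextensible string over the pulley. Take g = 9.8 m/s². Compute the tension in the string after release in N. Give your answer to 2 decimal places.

Resolve each weight along its own incline: the 5.4 kg mass has component 5.4 × 9.8 × sin 18.43° = 16.735 N down its slope, and the 5.1 kg mass has 5.1 × 9.8 × sin 53° = 39.916 N down its slope.
The 5.1 kg side's 39.916 N exceeds the other side's 16.735 N, so that mass slides down and the 5.4 kg mass slides up. Taking that direction as positive, Newton's second law for the whole system gives 39.916 − 16.735 = (5.4 + 5.1) a, so a = 23.181 / 10.5 = 2.2077 m/s².
For the 5.4 kg mass (up-slope positive): T − 16.735 = 5.4 × 2.2077, so T = 28.657 N.

28.66 N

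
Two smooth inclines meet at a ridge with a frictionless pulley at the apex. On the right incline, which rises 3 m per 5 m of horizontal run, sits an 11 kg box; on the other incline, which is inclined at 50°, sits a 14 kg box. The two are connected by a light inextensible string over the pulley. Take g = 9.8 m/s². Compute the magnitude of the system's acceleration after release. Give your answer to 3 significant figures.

1.99 m/s²

Resolve each weight along its own incline: the 11 kg mass has component 11 × 9.8 × sin 30.96° = 55.463 N down its slope, and the 14 kg mass has 14 × 9.8 × sin 50° = 105.101 N down its slope.
The 14 kg side's 105.101 N exceeds the other side's 55.463 N, so that mass slides down and the 11 kg mass slides up. Taking that direction as positive, Newton's second law for the whole system gives 105.101 − 55.463 = (11 + 14) a, so a = 49.638 / 25 = 1.9855 m/s².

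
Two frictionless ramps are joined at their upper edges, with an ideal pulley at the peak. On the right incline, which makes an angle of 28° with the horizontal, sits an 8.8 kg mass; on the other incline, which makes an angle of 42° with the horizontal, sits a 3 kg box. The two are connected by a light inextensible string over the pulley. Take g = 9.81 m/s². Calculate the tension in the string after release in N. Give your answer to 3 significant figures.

25.0 N

Resolve each weight along its own incline: the 8.8 kg mass has component 8.8 × 9.81 × sin 28° = 40.529 N down its slope, and the 3 kg mass has 3 × 9.81 × sin 42° = 19.693 N down its slope.
The 8.8 kg side's 40.529 N exceeds the other side's 19.693 N, so that mass slides down and the 3 kg mass slides up. Taking that direction as positive, Newton's second law for the whole system gives 40.529 − 19.693 = (8.8 + 3) a, so a = 20.836 / 11.8 = 1.7658 m/s².
For the 3 kg mass (up-slope positive): T − 19.693 = 3 × 1.7658, so T = 24.990 N.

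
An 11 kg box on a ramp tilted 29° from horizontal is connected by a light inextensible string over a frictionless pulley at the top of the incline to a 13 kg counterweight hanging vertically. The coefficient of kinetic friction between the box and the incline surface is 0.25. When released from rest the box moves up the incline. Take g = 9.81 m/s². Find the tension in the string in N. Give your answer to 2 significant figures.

For the box on the incline: the weight component along the slope is m₁g sin 29° = 11 × 9.81 × 0.4848 = 52.315 N and the normal force is N = m₁g cos 29° = 94.380 N.
Kinetic friction opposes the box's motion up the incline: f = μN = 0.25 × 94.380 = 23.595 N acting down the slope.
Newton's second law for the box (up-slope positive): T − 52.315 − 23.595 = 11 a. For the hanging counterweight (downward positive): 13 × 9.81 − T = 13 a.
Adding the two equations eliminates T: 51.620 = 24 a, so a = 2.1508 m/s².
Then from the hanging counterweight's equation, T = 13 × (9.81 − 2.1508) = 99.570 N.

100 N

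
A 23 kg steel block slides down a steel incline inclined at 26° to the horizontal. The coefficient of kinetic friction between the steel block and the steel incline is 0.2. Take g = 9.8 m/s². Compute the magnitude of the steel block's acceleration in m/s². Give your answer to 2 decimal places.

Resolving the weight along the incline: the component pulling the steel block down the slope is mg sin 26° = 23 × 9.8 × 0.4384 = 98.815 N, and the normal force is N = mg cos 26° = 23 × 9.8 × 0.8988 = 202.590 N.
Kinetic friction acts up the slope with magnitude f = μN = 0.2 × 202.590 = 40.518 N.
Net force along the incline is 98.815 − 40.518 = 58.297 N, so a = 58.297 / 23 = 2.5347 m/s².

2.53 m/s²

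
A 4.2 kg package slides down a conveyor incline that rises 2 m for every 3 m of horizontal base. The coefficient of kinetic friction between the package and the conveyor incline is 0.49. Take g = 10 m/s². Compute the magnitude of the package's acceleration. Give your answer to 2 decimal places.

1.47 m/s²

Resolving the weight along the incline: the component pulling the package down the slope is mg sin 33.69° = 4.2 × 10 × 0.5547 = 23.297 N, and the normal force is N = mg cos 33.69° = 4.2 × 10 × 0.8321 = 34.948 N.
Kinetic friction acts up the slope with magnitude f = μN = 0.49 × 34.948 = 17.125 N.
Net force along the incline is 23.297 − 17.125 = 6.172 N, so a = 6.172 / 4.2 = 1.4695 m/s².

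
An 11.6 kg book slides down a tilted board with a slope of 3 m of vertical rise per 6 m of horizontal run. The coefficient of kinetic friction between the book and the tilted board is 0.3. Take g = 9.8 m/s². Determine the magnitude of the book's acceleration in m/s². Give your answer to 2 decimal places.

Resolving the weight along the incline: the component pulling the book down the slope is mg sin 26.57° = 11.6 × 9.8 × 0.4472 = 50.838 N, and the normal force is N = mg cos 26.57° = 11.6 × 9.8 × 0.8944 = 101.675 N.
Kinetic friction acts up the slope with magnitude f = μN = 0.3 × 101.675 = 30.502 N.
Net force along the incline is 50.838 − 30.502 = 20.336 N, so a = 20.336 / 11.6 = 1.7531 m/s².

1.75 m/s²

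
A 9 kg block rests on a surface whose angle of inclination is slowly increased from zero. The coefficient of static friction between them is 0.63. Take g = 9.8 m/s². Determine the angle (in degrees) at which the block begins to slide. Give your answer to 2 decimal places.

32.21°

At the threshold of sliding, static friction is at its maximum μ_s N and exactly balances the weight component along the incline: mg sin θ = μ_s mg cos θ.
Hence tan θ = μ_s = 0.63, so θ = arctan(0.63) = 32.2109°.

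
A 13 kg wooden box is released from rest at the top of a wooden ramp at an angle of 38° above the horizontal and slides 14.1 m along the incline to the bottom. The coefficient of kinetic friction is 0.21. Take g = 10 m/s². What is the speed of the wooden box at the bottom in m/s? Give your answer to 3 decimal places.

The weight component along the incline is mg sin 38° = 80.036 N and the normal force is N = mg cos 38° = 102.441 N.
Friction up the slope is f = μN = 0.21 × 102.441 = 21.513 N, so the net downslope force is 80.036 − 21.513 = 58.523 N and a = 58.523 / 13 = 4.5018 m/s².
Starting from rest over a distance of 14.1 m, v² = 2aL = 2 × 4.5018 × 14.1 = 126.9508, so v = 11.2672 m/s.

11.267 m/s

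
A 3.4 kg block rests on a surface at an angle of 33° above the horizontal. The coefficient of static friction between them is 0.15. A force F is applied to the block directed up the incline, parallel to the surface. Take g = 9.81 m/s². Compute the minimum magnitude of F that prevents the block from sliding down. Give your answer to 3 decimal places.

The normal force is N = mg cos 33° = 27.973 N. With F at its minimum the block is on the verge of sliding down, so static friction is at its maximum μ_s N = 0.15 × 27.973 = 4.196 N and acts up the slope.
Equilibrium along the incline: F + μ_s N = mg sin 33°, so F = 18.166 − 4.196 = 13.970 N.

13.970 N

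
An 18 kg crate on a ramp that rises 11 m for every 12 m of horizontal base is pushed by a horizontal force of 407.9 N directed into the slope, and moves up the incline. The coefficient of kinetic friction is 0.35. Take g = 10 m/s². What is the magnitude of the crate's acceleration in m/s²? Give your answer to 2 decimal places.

The horizontal push has components F cos 42.51° = 407.9 × 0.7372 = 300.704 N up the incline and F sin 42.51° = 407.9 × 0.6757 = 275.618 N pressing into the surface.
The normal force is therefore N = mg cos 42.51° + F sin 42.51° = 132.696 + 275.618 = 408.314 N, and kinetic friction down the slope is μN = 0.35 × 408.314 = 142.910 N.
Along the incline: F cos 42.51° − mg sin 42.51° − μN = ma, so 300.704 − 121.626 − 142.910 = 18 a, giving a = 2.0093 m/s².

2.01 m/s²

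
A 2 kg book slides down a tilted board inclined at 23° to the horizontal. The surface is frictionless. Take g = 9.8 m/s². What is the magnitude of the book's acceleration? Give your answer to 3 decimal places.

3.829 m/s²

Resolving the weight along the incline: the component pulling the book down the slope is mg sin 23° = 2 × 9.8 × 0.3907 = 7.658 N, and the normal force is N = mg cos 23° = 2 × 9.8 × 0.9205 = 18.042 N.
With no friction the net force along the incline is 7.658 N, so a = g sin 23° = 7.658 / 2 = 3.8290 m/s².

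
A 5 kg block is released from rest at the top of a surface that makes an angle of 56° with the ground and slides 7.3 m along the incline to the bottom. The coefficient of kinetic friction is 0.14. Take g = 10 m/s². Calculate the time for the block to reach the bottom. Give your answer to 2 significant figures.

1.4 s

The weight component along the incline is mg sin 56° = 41.452 N and the normal force is N = mg cos 56° = 27.960 N.
Friction up the slope is f = μN = 0.14 × 27.960 = 3.914 N, so the net downslope force is 41.452 − 3.914 = 37.538 N and a = 37.538 / 5 = 7.5076 m/s².
Starting from rest, L = ½at², so t = √(2L/a) = √(2 × 7.3 / 7.5076) = 1.3945 s.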